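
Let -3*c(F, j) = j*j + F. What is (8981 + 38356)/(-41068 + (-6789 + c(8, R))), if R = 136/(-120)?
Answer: -31952475/32305564 ≈ -0.98907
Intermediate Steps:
R = -17/15 (R = 136*(-1/120) = -17/15 ≈ -1.1333)
c(F, j) = -F/3 - j²/3 (c(F, j) = -(j*j + F)/3 = -(j² + F)/3 = -(F + j²)/3 = -F/3 - j²/3)
(8981 + 38356)/(-41068 + (-6789 + c(8, R))) = (8981 + 38356)/(-41068 + (-6789 + (-⅓*8 - (-17/15)²/3))) = 47337/(-41068 + (-6789 + (-8/3 - ⅓*289/225))) = 47337/(-41068 + (-6789 + (-8/3 - 289/675))) = 47337/(-41068 + (-6789 - 2089/675)) = 47337/(-41068 - 4584664/675) = 47337/(-32305564/675) = 47337*(-675/32305564) = -31952475/32305564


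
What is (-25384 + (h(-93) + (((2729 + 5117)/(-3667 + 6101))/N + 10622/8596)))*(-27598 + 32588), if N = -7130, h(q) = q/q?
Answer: -236177697277668558/1864732429 ≈ -1.2665e+8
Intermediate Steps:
h(q) = 1
(-25384 + (h(-93) + (((2729 + 5117)/(-3667 + 6101))/N + 10622/8596)))*(-27598 + 32588) = (-25384 + (1 + (((2729 + 5117)/(-3667 + 6101))/(-7130) + 10622/8596)))*(-27598 + 32588) = (-25384 + (1 + ((7846/2434)*(-1/7130) + 10622*(1/8596))))*4990 = (-25384 + (1 + ((7846*(1/2434))*(-1/7130) + 5311/4298)))*4990 = (-25384 + (1 + ((3923/1217)*(-1/7130) + 5311/4298)))*4990 = (-25384 + (1 + (-3923/8677210 + 5311/4298)))*4990 = (-25384 + (1 + 11516950314/9323662145))*4990 = (-25384 + 20840612459/9323662145)*4990 = -236650999276221/9323662145*4990 = -236177697277668558/1864732429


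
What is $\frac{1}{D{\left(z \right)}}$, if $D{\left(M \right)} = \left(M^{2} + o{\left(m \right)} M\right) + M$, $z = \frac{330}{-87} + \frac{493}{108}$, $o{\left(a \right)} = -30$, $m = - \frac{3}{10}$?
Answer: $- \frac{9809424}{213689387} \approx -0.045905$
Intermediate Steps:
$m = - \frac{3}{10}$ ($m = \left(-3\right) \frac{1}{10} = - \frac{3}{10} \approx -0.3$)
$z = \frac{2417}{3132}$ ($z = 330 \left(- \frac{1}{87}\right) + 493 \cdot \frac{1}{108} = - \frac{110}{29} + \frac{493}{108} = \frac{2417}{3132} \approx 0.77171$)
$D{\left(M \right)} = M^{2} - 29 M$ ($D{\left(M \right)} = \left(M^{2} - 30 M\right) + M = M^{2} - 29 M$)
$\frac{1}{D{\left(z \right)}} = \frac{1}{\frac{2417}{3132} \left(-29 + \frac{2417}{3132}\right)} = \frac{1}{\frac{2417}{3132} \left(- \frac{88411}{3132}\right)} = \frac{1}{- \frac{213689387}{9809424}} = - \frac{9809424}{213689387}$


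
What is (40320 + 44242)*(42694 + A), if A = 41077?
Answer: 7083843302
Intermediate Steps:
(40320 + 44242)*(42694 + A) = (40320 + 44242)*(42694 + 41077) = 84562*83771 = 7083843302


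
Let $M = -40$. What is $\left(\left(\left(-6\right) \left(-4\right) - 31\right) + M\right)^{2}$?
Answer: $2209$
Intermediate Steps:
$\left(\left(\left(-6\right) \left(-4\right) - 31\right) + M\right)^{2} = \left(\left(\left(-6\right) \left(-4\right) - 31\right) - 40\right)^{2} = \left(\left(24 - 31\right) - 40\right)^{2} = \left(-7 - 40\right)^{2} = \left(-47\right)^{2} = 2209$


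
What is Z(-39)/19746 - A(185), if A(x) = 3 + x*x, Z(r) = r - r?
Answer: -34228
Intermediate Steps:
Z(r) = 0
A(x) = 3 + x²
Z(-39)/19746 - A(185) = 0/19746 - (3 + 185²) = 0*(1/19746) - (3 + 34225) = 0 - 1*34228 = 0 - 34228 = -34228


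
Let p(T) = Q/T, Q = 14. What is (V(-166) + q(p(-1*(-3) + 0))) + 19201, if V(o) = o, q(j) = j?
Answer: 57119/3 ≈ 19040.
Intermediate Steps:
p(T) = 14/T
(V(-166) + q(p(-1*(-3) + 0))) + 19201 = (-166 + 14/(-1*(-3) + 0)) + 19201 = (-166 + 14/(3 + 0)) + 19201 = (-166 + 14/3) + 19201 = -484/3 + 19201 = 57119/3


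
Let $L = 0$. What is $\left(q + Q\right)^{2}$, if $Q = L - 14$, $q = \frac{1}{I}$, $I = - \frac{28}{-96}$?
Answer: $\frac{5476}{49} \approx 111.76$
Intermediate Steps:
$I = \frac{7}{24}$ ($I = \left(-28\right) \left(- \frac{1}{96}\right) = \frac{7}{24} \approx 0.29167$)
$q = \frac{24}{7}$ ($q = \frac{1}{\frac{7}{24}} = \frac{24}{7} \approx 3.4286$)
$Q = -14$ ($Q = 0 - 14 = -14$)
$\left(q + Q\right)^{2} = \left(\frac{24}{7} - 14\right)^{2} = \left(- \frac{74}{7}\right)^{2} = \frac{5476}{49}$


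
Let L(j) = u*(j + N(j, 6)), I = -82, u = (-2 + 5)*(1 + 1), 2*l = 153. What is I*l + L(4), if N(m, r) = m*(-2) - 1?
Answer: -6303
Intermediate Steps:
l = 153/2 (l = (1/2)*153 = 153/2 ≈ 76.500)
u = 6 (u = 3*2 = 6)
N(m, r) = -1 - 2*m (N(m, r) = -2*m - 1 = -1 - 2*m)
L(j) = -6 - 6*j (L(j) = 6*(j + (-1 - 2*j)) = 6*(-1 - j) = -6 - 6*j)
I*l + L(4) = -82*153/2 + (-6 - 6*4) = -6273 + (-6 - 24) = -6273 - 30 = -6303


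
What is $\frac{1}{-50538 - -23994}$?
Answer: $- \frac{1}{26544} \approx -3.7673 \cdot 10^{-5}$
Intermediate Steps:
$\frac{1}{-50538 - -23994} = \frac{1}{-50538 + 23994} = \frac{1}{-26544} = - \frac{1}{26544}$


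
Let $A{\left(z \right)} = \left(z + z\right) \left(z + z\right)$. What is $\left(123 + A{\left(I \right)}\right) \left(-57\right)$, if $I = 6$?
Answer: $-15219$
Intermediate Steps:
$A{\left(z \right)} = 4 z^{2}$ ($A{\left(z \right)} = 2 z 2 z = 4 z^{2}$)
$\left(123 + A{\left(I \right)}\right) \left(-57\right) = \left(123 + 4 \cdot 6^{2}\right) \left(-57\right) = \left(123 + 4 \cdot 36\right) \left(-57\right) = \left(123 + 144\right) \left(-57\right) = 267 \left(-57\right) = -15219$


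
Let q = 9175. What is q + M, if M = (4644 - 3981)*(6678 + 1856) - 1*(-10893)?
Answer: 5678110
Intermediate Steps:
M = 5668935 (M = 663*8534 + 10893 = 5658042 + 10893 = 5668935)
q + M = 9175 + 5668935 = 5678110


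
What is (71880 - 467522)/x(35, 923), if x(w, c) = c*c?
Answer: -30434/65533 ≈ -0.46441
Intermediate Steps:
x(w, c) = c**2
(71880 - 467522)/x(35, 923) = (71880 - 467522)/(923**2) = -395642/851929 = -395642*1/851929 = -30434/65533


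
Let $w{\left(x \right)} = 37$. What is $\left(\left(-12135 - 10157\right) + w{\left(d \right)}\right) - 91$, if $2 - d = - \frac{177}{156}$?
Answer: $-22346$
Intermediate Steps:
$d = \frac{163}{52}$ ($d = 2 - - \frac{177}{156} = 2 - \left(-177\right) \frac{1}{156} = 2 - - \frac{59}{52} = 2 + \frac{59}{52} = \frac{163}{52} \approx 3.1346$)
$\left(\left(-12135 - 10157\right) + w{\left(d \right)}\right) - 91 = \left(\left(-12135 - 10157\right) + 37\right) - 91 = \left(-22292 + 37\right) - 91 = -22255 - 91 = -22346$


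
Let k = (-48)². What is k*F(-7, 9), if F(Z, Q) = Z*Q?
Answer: -145152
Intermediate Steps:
F(Z, Q) = Q*Z
k = 2304
k*F(-7, 9) = 2304*(9*(-7)) = 2304*(-63) = -145152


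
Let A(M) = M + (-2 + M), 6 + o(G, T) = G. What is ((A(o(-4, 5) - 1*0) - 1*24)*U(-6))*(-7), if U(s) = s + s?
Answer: -3864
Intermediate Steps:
o(G, T) = -6 + G
U(s) = 2*s
A(M) = -2 + 2*M
((A(o(-4, 5) - 1*0) - 1*24)*U(-6))*(-7) = (((-2 + 2*((-6 - 4) - 1*0)) - 1*24)*(2*(-6)))*(-7) = (((-2 + 2*(-10 + 0)) - 24)*(-12))*(-7) = (((-2 + 2*(-10)) - 24)*(-12))*(-7) = (((-2 - 20) - 24)*(-12))*(-7) = ((-22 - 24)*(-12))*(-7) = -46*(-12)*(-7) = 552*(-7) = -3864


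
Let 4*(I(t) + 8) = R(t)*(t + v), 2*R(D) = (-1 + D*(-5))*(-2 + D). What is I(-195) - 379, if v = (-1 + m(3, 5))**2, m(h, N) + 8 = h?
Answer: 15252753/4 ≈ 3.8132e+6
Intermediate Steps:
m(h, N) = -8 + h
R(D) = (-1 - 5*D)*(-2 + D)/2 (R(D) = ((-1 + D*(-5))*(-2 + D))/2 = ((-1 - 5*D)*(-2 + D))/2 = (-1 - 5*D)*(-2 + D)/2)
v = 36 (v = (-1 + (-8 + 3))**2 = (-1 - 5)**2 = (-6)**2 = 36)
I(t) = -8 + (36 + t)*(1 - 5*t**2/2 + 9*t/2)/4 (I(t) = -8 + ((1 - 5*t**2/2 + 9*t/2)*(t + 36))/4 = -8 + ((1 - 5*t**2/2 + 9*t/2)*(36 + t))/4 = -8 + ((36 + t)*(1 - 5*t**2/2 + 9*t/2))/4 = -8 + (36 + t)*(1 - 5*t**2/2 + 9*t/2)/4)
I(-195) - 379 = (1 - 171/8*(-195)**2 - 5/8*(-195)**3 + (163/4)*(-195)) - 379 = (1 - 171/8*38025 - 5/8*(-7414875) - 31785/4) - 379 = (1 - 6502275/8 + 37074375/8 - 31785/4) - 379 = 15254269/4 - 379 = 15252753/4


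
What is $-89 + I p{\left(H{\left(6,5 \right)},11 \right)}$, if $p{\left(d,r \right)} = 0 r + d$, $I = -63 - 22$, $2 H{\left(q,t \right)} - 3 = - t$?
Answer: $-4$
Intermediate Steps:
$H{\left(q,t \right)} = \frac{3}{2} - \frac{t}{2}$ ($H{\left(q,t \right)} = \frac{3}{2} + \frac{\left(-1\right) t}{2} = \frac{3}{2} - \frac{t}{2}$)
$I = -85$ ($I = -63 - 22 = -85$)
$p{\left(d,r \right)} = d$ ($p{\left(d,r \right)} = 0 + d = d$)
$-89 + I p{\left(H{\left(6,5 \right)},11 \right)} = -89 - 85 \left(\frac{3}{2} - \frac{5}{2}\right) = -89 - -85 = -89 + 85 = -4$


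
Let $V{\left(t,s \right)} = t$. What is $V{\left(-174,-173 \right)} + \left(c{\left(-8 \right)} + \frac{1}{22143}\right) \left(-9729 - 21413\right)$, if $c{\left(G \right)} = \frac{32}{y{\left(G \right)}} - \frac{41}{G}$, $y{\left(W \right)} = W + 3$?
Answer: $\frac{17506540823}{442860} \approx 39531.0$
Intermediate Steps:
$y{\left(W \right)} = 3 + W$
$c{\left(G \right)} = - \frac{41}{G} + \frac{32}{3 + G}$ ($c{\left(G \right)} = \frac{32}{3 + G} - \frac{41}{G} = - \frac{41}{G} + \frac{32}{3 + G}$)
$V{\left(-174,-173 \right)} + \left(c{\left(-8 \right)} + \frac{1}{22143}\right) \left(-9729 - 21413\right) = -174 + \left(\frac{3 \left(-41 - -24\right)}{\left(-8\right) \left(3 - 8\right)} + \frac{1}{22143}\right) \left(-9729 - 21413\right) = -174 + \left(3 \left(- \frac{1}{8}\right) \frac{1}{-5} \left(-41 + 24\right) + \frac{1}{22143}\right) \left(-31142\right) = -174 + \left(3 \left(- \frac{1}{8}\right) \left(- \frac{1}{5}\right) \left(-17\right) + \frac{1}{22143}\right) \left(-31142\right) = -174 + \left(- \frac{51}{40} + \frac{1}{22143}\right) \left(-31142\right) = -174 - - \frac{17583598463}{442860} = -174 + \frac{17583598463}{442860} = \frac{17506540823}{442860}$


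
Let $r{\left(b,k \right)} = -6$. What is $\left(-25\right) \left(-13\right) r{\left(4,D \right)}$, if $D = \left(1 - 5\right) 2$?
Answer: $-1950$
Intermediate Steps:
$D = -8$ ($D = \left(-4\right) 2 = -8$)
$\left(-25\right) \left(-13\right) r{\left(4,D \right)} = \left(-25\right) \left(-13\right) \left(-6\right) = 325 \left(-6\right) = -1950$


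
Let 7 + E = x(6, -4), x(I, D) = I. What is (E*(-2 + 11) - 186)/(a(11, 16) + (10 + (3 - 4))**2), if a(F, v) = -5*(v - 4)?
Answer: -65/7 ≈ -9.2857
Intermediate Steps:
E = -1 (E = -7 + 6 = -1)
a(F, v) = 20 - 5*v (a(F, v) = -5*(-4 + v) = 20 - 5*v)
(E*(-2 + 11) - 186)/(a(11, 16) + (10 + (3 - 4))**2) = (-(-2 + 11) - 186)/((20 - 5*16) + (10 + (3 - 4))**2) = (-1*9 - 186)/((20 - 80) + (10 - 1)**2) = (-9 - 186)/(-60 + 9**2) = -195/(-60 + 81) = -195/21 = -195*1/21 = -65/7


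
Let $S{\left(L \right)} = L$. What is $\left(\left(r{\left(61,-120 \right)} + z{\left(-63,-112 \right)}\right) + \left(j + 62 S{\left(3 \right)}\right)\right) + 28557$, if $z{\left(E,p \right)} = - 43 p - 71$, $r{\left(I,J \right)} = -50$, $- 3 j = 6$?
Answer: $33436$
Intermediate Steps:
$j = -2$ ($j = \left(- \frac{1}{3}\right) 6 = -2$)
$z{\left(E,p \right)} = -71 - 43 p$
$\left(\left(r{\left(61,-120 \right)} + z{\left(-63,-112 \right)}\right) + \left(j + 62 S{\left(3 \right)}\right)\right) + 28557 = \left(\left(-50 - -4745\right) + \left(-2 + 62 \cdot 3\right)\right) + 28557 = \left(\left(-50 + \left(-71 + 4816\right)\right) + \left(-2 + 186\right)\right) + 28557 = \left(\left(-50 + 4745\right) + 184\right) + 28557 = \left(4695 + 184\right) + 28557 = 4879 + 28557 = 33436$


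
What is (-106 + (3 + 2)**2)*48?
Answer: -3888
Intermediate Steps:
(-106 + (3 + 2)**2)*48 = (-106 + 5**2)*48 = (-106 + 25)*48 = -81*48 = -3888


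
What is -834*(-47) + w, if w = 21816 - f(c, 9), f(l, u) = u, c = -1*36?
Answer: 61005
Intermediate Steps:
c = -36
w = 21807 (w = 21816 - 1*9 = 21816 - 9 = 21807)
-834*(-47) + w = -834*(-47) + 21807 = 39198 + 21807 = 61005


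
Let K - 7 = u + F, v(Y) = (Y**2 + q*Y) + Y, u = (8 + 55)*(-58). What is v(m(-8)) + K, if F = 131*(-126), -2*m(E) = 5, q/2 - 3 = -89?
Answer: -78877/4 ≈ -19719.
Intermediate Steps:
q = -172 (q = 6 + 2*(-89) = 6 - 178 = -172)
m(E) = -5/2 (m(E) = -1/2*5 = -5/2)
F = -16506
u = -3654 (u = 63*(-58) = -3654)
v(Y) = Y**2 - 171*Y (v(Y) = (Y**2 - 172*Y) + Y = Y**2 - 171*Y)
K = -20153 (K = 7 + (-3654 - 16506) = 7 - 20160 = -20153)
v(m(-8)) + K = -5*(-171 - 5/2)/2 - 20153 = -5/2*(-347/2) - 20153 = 1735/4 - 20153 = -78877/4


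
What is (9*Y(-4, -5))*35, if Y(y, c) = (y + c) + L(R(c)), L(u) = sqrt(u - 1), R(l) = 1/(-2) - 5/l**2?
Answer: -2835 + 63*I*sqrt(170)/2 ≈ -2835.0 + 410.71*I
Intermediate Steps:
R(l) = -1/2 - 5/l**2 (R(l) = 1*(-1/2) - 5/l**2 = -1/2 - 5/l**2)
L(u) = sqrt(-1 + u)
Y(y, c) = c + y + sqrt(-3/2 - 5/c**2) (Y(y, c) = (y + c) + sqrt(-1 + (-1/2 - 5/c**2)) = (c + y) + sqrt(-3/2 - 5/c**2) = c + y + sqrt(-3/2 - 5/c**2))
(9*Y(-4, -5))*35 = (9*(-5 - 4 + sqrt(-6 - 20/(-5)**2)/2))*35 = (9*(-5 - 4 + sqrt(-6 - 20*1/25)/2))*35 = (9*(-5 - 4 + sqrt(-6 - 4/5)/2))*35 = (9*(-5 - 4 + sqrt(-34/5)/2))*35 = (9*(-5 - 4 + (I*sqrt(170)/5)/2))*35 = (9*(-5 - 4 + I*sqrt(170)/10))*35 = (9*(-9 + I*sqrt(170)/10))*35 = (-81 + 9*I*sqrt(170)/10)*35 = -2835 + 63*I*sqrt(170)/2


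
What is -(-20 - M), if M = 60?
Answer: 80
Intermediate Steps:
-(-20 - M) = -(-20 - 1*60) = -(-20 - 60) = -1*(-80) = 80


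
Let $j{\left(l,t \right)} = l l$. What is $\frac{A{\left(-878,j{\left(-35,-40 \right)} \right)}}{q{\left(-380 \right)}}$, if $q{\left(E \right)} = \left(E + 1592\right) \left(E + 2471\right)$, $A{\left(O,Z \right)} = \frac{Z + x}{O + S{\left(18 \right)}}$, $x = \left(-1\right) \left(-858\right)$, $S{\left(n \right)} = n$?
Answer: $- \frac{2083}{2179491120} \approx -9.5573 \cdot 10^{-7}$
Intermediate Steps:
$x = 858$
$j{\left(l,t \right)} = l^{2}$
$A{\left(O,Z \right)} = \frac{858 + Z}{18 + O}$ ($A{\left(O,Z \right)} = \frac{Z + 858}{O + 18} = \frac{858 + Z}{18 + O}$)
$q{\left(E \right)} = \left(1592 + E\right) \left(2471 + E\right)$
$\frac{A{\left(-878,j{\left(-35,-40 \right)} \right)}}{q{\left(-380 \right)}} = \frac{\frac{1}{18 - 878} \left(858 + \left(-35\right)^{2}\right)}{3933832 + \left(-380\right)^{2} + 4063 \left(-380\right)} = \frac{\frac{1}{-860} \left(858 + 1225\right)}{3933832 + 144400 - 1543940} = \frac{\left(- \frac{1}{860}\right) 2083}{2534292} = \left(- \frac{2083}{860}\right) \frac{1}{2534292} = - \frac{2083}{2179491120}$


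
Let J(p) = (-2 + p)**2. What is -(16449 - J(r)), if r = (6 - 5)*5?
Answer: -16440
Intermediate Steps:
r = 5 (r = 1*5 = 5)
-(16449 - J(r)) = -(16449 - (-2 + 5)**2) = -(16449 - 1*3**2) = -(16449 - 1*9) = -(16449 - 9) = -1*16440 = -16440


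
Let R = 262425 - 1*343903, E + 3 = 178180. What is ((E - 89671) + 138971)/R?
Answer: -227477/81478 ≈ -2.7919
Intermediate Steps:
E = 178177 (E = -3 + 178180 = 178177)
R = -81478 (R = 262425 - 343903 = -81478)
((E - 89671) + 138971)/R = ((178177 - 89671) + 138971)/(-81478) = (88506 + 138971)*(-1/81478) = 227477*(-1/81478) = -227477/81478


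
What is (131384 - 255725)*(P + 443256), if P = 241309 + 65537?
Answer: -93268432782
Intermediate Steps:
P = 306846
(131384 - 255725)*(P + 443256) = (131384 - 255725)*(306846 + 443256) = -124341*750102 = -93268432782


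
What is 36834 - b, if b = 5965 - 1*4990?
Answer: 35859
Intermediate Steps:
b = 975 (b = 5965 - 4990 = 975)
36834 - b = 36834 - 1*975 = 36834 - 975 = 35859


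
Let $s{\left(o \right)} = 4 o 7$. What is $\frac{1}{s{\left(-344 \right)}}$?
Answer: $- \frac{1}{9632} \approx -0.00010382$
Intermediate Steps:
$s{\left(o \right)} = 28 o$
$\frac{1}{s{\left(-344 \right)}} = \frac{1}{28 \left(-344\right)} = \frac{1}{-9632} = - \frac{1}{9632}$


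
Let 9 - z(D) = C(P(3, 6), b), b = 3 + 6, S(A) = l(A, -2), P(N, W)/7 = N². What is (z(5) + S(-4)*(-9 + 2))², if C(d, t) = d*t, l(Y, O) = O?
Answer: 295936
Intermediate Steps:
P(N, W) = 7*N²
S(A) = -2
b = 9
z(D) = -558 (z(D) = 9 - 7*3²*9 = 9 - 7*9*9 = 9 - 63*9 = 9 - 1*567 = 9 - 567 = -558)
(z(5) + S(-4)*(-9 + 2))² = (-558 - 2*(-9 + 2))² = (-558 - 2*(-7))² = (-558 + 14)² = (-544)² = 295936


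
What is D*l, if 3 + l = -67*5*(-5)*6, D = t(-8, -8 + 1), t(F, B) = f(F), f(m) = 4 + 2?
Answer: 60282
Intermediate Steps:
f(m) = 6
t(F, B) = 6
D = 6
l = 10047 (l = -3 - 67*5*(-5)*6 = -3 - (-1675)*6 = -3 - 67*(-150) = -3 + 10050 = 10047)
D*l = 6*10047 = 60282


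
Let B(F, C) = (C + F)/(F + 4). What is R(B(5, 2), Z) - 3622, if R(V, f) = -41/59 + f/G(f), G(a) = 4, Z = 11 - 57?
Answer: -428835/118 ≈ -3634.2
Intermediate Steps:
Z = -46
B(F, C) = (C + F)/(4 + F)
R(V, f) = -41/59 + f/4
R(B(5, 2), Z) - 3622 = (-41/59 + (1/4)*(-46)) - 3622 = (-41/59 - 23/2) - 3622 = -1439/118 - 3622 = -428835/118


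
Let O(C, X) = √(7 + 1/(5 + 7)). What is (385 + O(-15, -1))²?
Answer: (2310 + √255)²/36 ≈ 1.5028e+5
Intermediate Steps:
O(C, X) = √255/6 (O(C, X) = √(7 + 1/12) = √(85/12) = √255/6)
(385 + O(-15, -1))² = (385 + √255/6)²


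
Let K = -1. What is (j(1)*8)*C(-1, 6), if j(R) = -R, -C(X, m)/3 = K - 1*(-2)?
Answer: 24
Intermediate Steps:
C(X, m) = -3 (C(X, m) = -3*(-1 - 1*(-2)) = -3*(-1 + 2) = -3*1 = -3)
(j(1)*8)*C(-1, 6) = (-1*1*8)*(-3) = -1*8*(-3) = -8*(-3) = 24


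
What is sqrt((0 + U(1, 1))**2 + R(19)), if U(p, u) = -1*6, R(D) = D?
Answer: sqrt(55) ≈ 7.4162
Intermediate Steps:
U(p, u) = -6
sqrt((0 + U(1, 1))**2 + R(19)) = sqrt((0 - 6)**2 + 19) = sqrt((-6)**2 + 19) = sqrt(36 + 19) = sqrt(55)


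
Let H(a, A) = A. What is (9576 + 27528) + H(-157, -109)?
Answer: 36995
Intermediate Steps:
(9576 + 27528) + H(-157, -109) = (9576 + 27528) - 109 = 37104 - 109 = 36995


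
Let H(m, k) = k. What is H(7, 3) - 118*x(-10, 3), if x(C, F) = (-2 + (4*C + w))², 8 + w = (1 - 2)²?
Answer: -283315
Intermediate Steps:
w = -7 (w = -8 + (1 - 2)² = -8 + (-1)² = -8 + 1 = -7)
x(C, F) = (-9 + 4*C)² (x(C, F) = (-2 + (4*C - 7))² = (-2 + (-7 + 4*C))² = (-9 + 4*C)²)
H(7, 3) - 118*x(-10, 3) = 3 - 118*(-9 + 4*(-10))² = 3 - 118*(-9 - 40)² = 3 - 118*(-49)² = 3 - 118*2401 = 3 - 283318 = -283315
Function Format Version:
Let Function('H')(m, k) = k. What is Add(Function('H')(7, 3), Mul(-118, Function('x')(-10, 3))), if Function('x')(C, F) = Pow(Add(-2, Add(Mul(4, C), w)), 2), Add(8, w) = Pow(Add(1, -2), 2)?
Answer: -283315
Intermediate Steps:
w = -7 (w = Add(-8, Pow(Add(1, -2), 2)) = Add(-8, Pow(-1, 2)) = Add(-8, 1) = -7)
Function('x')(C, F) = Pow(Add(-9, Mul(4, C)), 2) (Function('x')(C, F) = Pow(Add(-2, Add(Mul(4, C), -7)), 2) = Pow(Add(-2, Add(-7, Mul(4, C))), 2) = Pow(Add(-9, Mul(4, C)), 2))
Add(Function('H')(7, 3), Mul(-118, Function('x')(-10, 3))) = Add(3, Mul(-118, Pow(Add(-9, Mul(4, -10)), 2))) = Add(3, Mul(-118, Pow(Add(-9, -40), 2))) = Add(3, Mul(-118, Pow(-49, 2))) = Add(3, Mul(-118, 2401)) = Add(3, -283318) = -283315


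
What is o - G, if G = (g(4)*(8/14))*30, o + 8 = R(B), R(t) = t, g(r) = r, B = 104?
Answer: 192/7 ≈ 27.429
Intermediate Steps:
o = 96 (o = -8 + 104 = 96)
G = 480/7 (G = (4*(8/14))*30 = (4*(8*(1/14)))*30 = (4*(4/7))*30 = (16/7)*30 = 480/7 ≈ 68.571)
o - G = 96 - 1*480/7 = 96 - 480/7 = 192/7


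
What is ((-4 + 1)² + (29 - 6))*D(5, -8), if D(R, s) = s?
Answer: -256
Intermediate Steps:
((-4 + 1)² + (29 - 6))*D(5, -8) = ((-4 + 1)² + (29 - 6))*(-8) = ((-3)² + 23)*(-8) = (9 + 23)*(-8) = 32*(-8) = -256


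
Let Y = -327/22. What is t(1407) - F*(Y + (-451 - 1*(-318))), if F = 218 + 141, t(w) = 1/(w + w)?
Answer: 821566300/15477 ≈ 53083.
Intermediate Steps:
t(w) = 1/(2*w)
Y = -327/22 (Y = -327*1/22 = -327/22 ≈ -14.864)
F = 359
t(1407) - F*(Y + (-451 - 1*(-318))) = (½)/1407 - 359*(-327/22 + (-451 - 1*(-318))) = (½)*(1/1407) - 359*(-327/22 + (-451 + 318)) = 1/2814 - 359*(-327/22 - 133) = 1/2814 - 359*(-3253)/22 = 1/2814 - 1*(-1167827/22) = 1/2814 + 1167827/22 = 821566300/15477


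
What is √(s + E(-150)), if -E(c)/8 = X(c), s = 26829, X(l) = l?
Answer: √28029 ≈ 167.42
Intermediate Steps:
E(c) = -8*c
√(s + E(-150)) = √(26829 - 8*(-150)) = √(26829 + 1200) = √28029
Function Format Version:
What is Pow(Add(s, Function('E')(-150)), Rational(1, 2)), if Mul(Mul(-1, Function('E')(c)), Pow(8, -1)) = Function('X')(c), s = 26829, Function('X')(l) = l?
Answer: Pow(28029, Rational(1, 2)) ≈ 167.42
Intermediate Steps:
Function('E')(c) = Mul(-8, c)
Pow(Add(s, Function('E')(-150)), Rational(1, 2)) = Pow(Add(26829, Mul(-8, -150)), Rational(1, 2)) = Pow(Add(26829, 1200), Rational(1, 2)) = Pow(28029, Rational(1, 2))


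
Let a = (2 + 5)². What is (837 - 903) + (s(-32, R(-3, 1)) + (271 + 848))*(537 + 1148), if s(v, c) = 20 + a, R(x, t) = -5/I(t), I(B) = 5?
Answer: 2001714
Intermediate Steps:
a = 49 (a = 7² = 49)
R(x, t) = -1 (R(x, t) = -5/5 = -5*⅕ = -1)
s(v, c) = 69 (s(v, c) = 20 + 49 = 69)
(837 - 903) + (s(-32, R(-3, 1)) + (271 + 848))*(537 + 1148) = (837 - 903) + (69 + (271 + 848))*(537 + 1148) = -66 + (69 + 1119)*1685 = -66 + 1188*1685 = -66 + 2001780 = 2001714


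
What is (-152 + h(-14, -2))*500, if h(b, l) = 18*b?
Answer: -202000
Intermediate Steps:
(-152 + h(-14, -2))*500 = (-152 + 18*(-14))*500 = (-152 - 252)*500 = -404*500 = -202000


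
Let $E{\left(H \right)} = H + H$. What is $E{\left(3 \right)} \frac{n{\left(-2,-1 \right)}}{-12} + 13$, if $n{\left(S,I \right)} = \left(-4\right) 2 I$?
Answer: $9$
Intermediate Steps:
$n{\left(S,I \right)} = - 8 I$
$E{\left(H \right)} = 2 H$
$E{\left(3 \right)} \frac{n{\left(-2,-1 \right)}}{-12} + 13 = 2 \cdot 3 \frac{\left(-8\right) \left(-1\right)}{-12} + 13 = 6 \cdot 8 \left(- \frac{1}{12}\right) + 13 = 6 \left(- \frac{2}{3}\right) + 13 = -4 + 13 = 9$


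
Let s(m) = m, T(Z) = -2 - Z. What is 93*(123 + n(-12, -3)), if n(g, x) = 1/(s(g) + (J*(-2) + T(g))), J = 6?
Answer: 160053/14 ≈ 11432.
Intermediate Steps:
n(g, x) = -1/14 (n(g, x) = 1/(g + (6*(-2) + (-2 - g))) = 1/(g + (-12 + (-2 - g))) = 1/(g + (-14 - g)) = 1/(-14) = -1/14)
93*(123 + n(-12, -3)) = 93*(123 - 1/14) = 93*(1721/14) = 160053/14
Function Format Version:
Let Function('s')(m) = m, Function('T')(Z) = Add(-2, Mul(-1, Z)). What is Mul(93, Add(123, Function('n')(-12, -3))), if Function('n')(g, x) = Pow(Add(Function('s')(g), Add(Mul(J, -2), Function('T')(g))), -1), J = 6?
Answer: Rational(160053, 14) ≈ 11432.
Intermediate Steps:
Function('n')(g, x) = Rational(-1, 14) (Function('n')(g, x) = Pow(Add(g, Add(Mul(6, -2), Add(-2, Mul(-1, g)))), -1) = Pow(Add(g, Add(-12, Add(-2, Mul(-1, g)))), -1) = Pow(Add(g, Add(-14, Mul(-1, g))), -1) = Pow(-14, -1) = Rational(-1, 14))
Mul(93, Add(123, Function('n')(-12, -3))) = Mul(93, Add(123, Rational(-1, 14))) = Mul(93, Rational(1721, 14)) = Rational(160053, 14)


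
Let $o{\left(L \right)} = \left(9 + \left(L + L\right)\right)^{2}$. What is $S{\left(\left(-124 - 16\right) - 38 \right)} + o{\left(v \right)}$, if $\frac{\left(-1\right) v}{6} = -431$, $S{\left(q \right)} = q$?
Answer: $26842583$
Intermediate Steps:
$v = 2586$ ($v = \left(-6\right) \left(-431\right) = 2586$)
$o{\left(L \right)} = \left(9 + 2 L\right)^{2}$
$S{\left(\left(-124 - 16\right) - 38 \right)} + o{\left(v \right)} = \left(\left(-124 - 16\right) - 38\right) + \left(9 + 2 \cdot 2586\right)^{2} = \left(\left(-124 - 16\right) - 38\right) + \left(9 + 5172\right)^{2} = \left(-140 - 38\right) + 5181^{2} = -178 + 26842761 = 26842583$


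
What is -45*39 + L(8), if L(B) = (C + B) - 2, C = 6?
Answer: -1743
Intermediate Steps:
L(B) = 4 + B (L(B) = (6 + B) - 2 = 4 + B)
-45*39 + L(8) = -45*39 + (4 + 8) = -1755 + 12 = -1743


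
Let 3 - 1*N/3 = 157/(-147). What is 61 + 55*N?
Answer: 35879/49 ≈ 732.22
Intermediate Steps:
N = 598/49 (N = 9 - 471/(-147) = 9 - 471*(-1)/147 = 9 - 3*(-157/147) = 9 + 157/49 = 598/49 ≈ 12.204)
61 + 55*N = 61 + 55*(598/49) = 61 + 32890/49 = 35879/49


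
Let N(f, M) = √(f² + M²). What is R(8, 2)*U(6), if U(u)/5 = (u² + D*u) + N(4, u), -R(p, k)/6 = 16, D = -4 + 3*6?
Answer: -57600 - 960*√13 ≈ -61061.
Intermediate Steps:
D = 14 (D = -4 + 18 = 14)
R(p, k) = -96 (R(p, k) = -6*16 = -96)
N(f, M) = √(M² + f²)
U(u) = 5*u² + 5*√(16 + u²) + 70*u (U(u) = 5*((u² + 14*u) + √(u² + 4²)) = 5*((u² + 14*u) + √(u² + 16)) = 5*((u² + 14*u) + √(16 + u²)) = 5*(u² + √(16 + u²) + 14*u) = 5*u² + 5*√(16 + u²) + 70*u)
R(8, 2)*U(6) = -96*(5*6² + 5*√(16 + 6²) + 70*6) = -96*(5*36 + 5*√(16 + 36) + 420) = -96*(180 + 5*√52 + 420) = -96*(180 + 5*(2*√13) + 420) = -96*(180 + 10*√13 + 420) = -96*(600 + 10*√13) = -57600 - 960*√13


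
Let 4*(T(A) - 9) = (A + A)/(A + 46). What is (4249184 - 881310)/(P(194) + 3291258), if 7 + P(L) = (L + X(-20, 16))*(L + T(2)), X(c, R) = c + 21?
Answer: 53885984/53293441 ≈ 1.0111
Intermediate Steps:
X(c, R) = 21 + c
T(A) = 9 + A/(2*(46 + A)) (T(A) = 9 + ((A + A)/(A + 46))/4 = 9 + ((2*A)/(46 + A))/4 = 9 + (2*A/(46 + A))/4 = 9 + A/(2*(46 + A)))
P(L) = -7 + (1 + L)*(433/48 + L) (P(L) = -7 + (L + (21 - 20))*(L + (828 + 19*2)/(2*(46 + 2))) = -7 + (L + 1)*(L + (½)*(828 + 38)/48) = -7 + (1 + L)*(L + (½)*(1/48)*866) = -7 + (1 + L)*(L + 433/48) = -7 + (1 + L)*(433/48 + L))
(4249184 - 881310)/(P(194) + 3291258) = (4249184 - 881310)/((97/48 + 194² + (481/48)*194) + 3291258) = 3367874/((97/48 + 37636 + 46657/24) + 3291258) = 3367874/(633313/16 + 3291258) = 3367874/(53293441/16) = 3367874*(16/53293441) = 53885984/53293441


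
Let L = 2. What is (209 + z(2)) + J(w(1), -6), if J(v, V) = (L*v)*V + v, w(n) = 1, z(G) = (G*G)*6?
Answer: 222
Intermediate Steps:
z(G) = 6*G² (z(G) = G²*6 = 6*G²)
J(v, V) = v + 2*V*v (J(v, V) = (2*v)*V + v = 2*V*v + v = v + 2*V*v)
(209 + z(2)) + J(w(1), -6) = (209 + 6*2²) + 1*(1 + 2*(-6)) = (209 + 6*4) + 1*(1 - 12) = (209 + 24) + 1*(-11) = 233 - 11 = 222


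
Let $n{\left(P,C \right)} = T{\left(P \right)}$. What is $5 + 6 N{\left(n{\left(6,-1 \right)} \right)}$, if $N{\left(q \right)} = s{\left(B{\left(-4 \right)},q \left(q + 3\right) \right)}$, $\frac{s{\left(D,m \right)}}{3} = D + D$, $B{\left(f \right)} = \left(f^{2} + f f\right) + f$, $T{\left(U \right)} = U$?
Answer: $1013$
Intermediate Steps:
$n{\left(P,C \right)} = P$
$B{\left(f \right)} = f + 2 f^{2}$ ($B{\left(f \right)} = \left(f^{2} + f^{2}\right) + f = 2 f^{2} + f = f + 2 f^{2}$)
$s{\left(D,m \right)} = 6 D$ ($s{\left(D,m \right)} = 3 \left(D + D\right) = 3 \cdot 2 D = 6 D$)
$N{\left(q \right)} = 168$ ($N{\left(q \right)} = 6 \left(- 4 \left(1 + 2 \left(-4\right)\right)\right) = 6 \left(- 4 \left(1 - 8\right)\right) = 6 \left(\left(-4\right) \left(-7\right)\right) = 6 \cdot 28 = 168$)
$5 + 6 N{\left(n{\left(6,-1 \right)} \right)} = 5 + 6 \cdot 168 = 5 + 1008 = 1013$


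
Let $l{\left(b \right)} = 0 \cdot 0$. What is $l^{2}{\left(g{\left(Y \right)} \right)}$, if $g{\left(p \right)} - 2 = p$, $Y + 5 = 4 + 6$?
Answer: $0$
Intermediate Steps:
$Y = 5$ ($Y = -5 + \left(4 + 6\right) = -5 + 10 = 5$)
$g{\left(p \right)} = 2 + p$
$l{\left(b \right)} = 0$
$l^{2}{\left(g{\left(Y \right)} \right)} = 0^{2} = 0$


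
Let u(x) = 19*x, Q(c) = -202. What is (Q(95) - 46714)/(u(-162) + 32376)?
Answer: -23458/14649 ≈ -1.6013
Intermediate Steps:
(Q(95) - 46714)/(u(-162) + 32376) = (-202 - 46714)/(19*(-162) + 32376) = -46916/(-3078 + 32376) = -46916/29298 = -46916*1/29298 = -23458/14649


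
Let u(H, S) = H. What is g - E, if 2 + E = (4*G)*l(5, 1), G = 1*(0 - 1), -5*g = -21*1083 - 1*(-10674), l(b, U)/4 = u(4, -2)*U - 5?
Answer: 11999/5 ≈ 2399.8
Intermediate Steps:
l(b, U) = -20 + 16*U (l(b, U) = 4*(4*U - 5) = 4*(-5 + 4*U) = -20 + 16*U)
g = 12069/5 (g = -(-21*1083 - 1*(-10674))/5 = -(-22743 + 10674)/5 = -⅕*(-12069) = 12069/5 ≈ 2413.8)
G = -1 (G = 1*(-1) = -1)
E = 14 (E = -2 + (4*(-1))*(-20 + 16*1) = -2 - 4*(-20 + 16) = -2 - 4*(-4) = -2 + 16 = 14)
g - E = 12069/5 - 1*14 = 12069/5 - 14 = 11999/5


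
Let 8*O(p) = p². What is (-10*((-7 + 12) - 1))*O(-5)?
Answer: -125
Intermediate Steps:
O(p) = p²/8
(-10*((-7 + 12) - 1))*O(-5) = (-10*((-7 + 12) - 1))*((⅛)*(-5)²) = (-10*(5 - 1))*((⅛)*25) = -10*4*(25/8) = -40*25/8 = -125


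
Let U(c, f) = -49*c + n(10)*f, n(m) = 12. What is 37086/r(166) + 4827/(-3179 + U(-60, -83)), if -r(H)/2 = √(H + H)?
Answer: -4827/1235 - 18543*√83/166 ≈ -1021.6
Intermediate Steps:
r(H) = -2*√2*√H (r(H) = -2*√(H + H) = -2*√2*√H)
U(c, f) = -49*c + 12*f
37086/r(166) + 4827/(-3179 + U(-60, -83)) = 37086/((-2*√2*√166)) + 4827/(-3179 + (-49*(-60) + 12*(-83))) = 37086/((-4*√83)) + 4827/(-3179 + (2940 - 996)) = 37086*(-√83/332) + 4827/(-3179 + 1944) = -18543*√83/166 + 4827/(-1235) = -18543*√83/166 + 4827*(-1/1235) = -18543*√83/166 - 4827/1235 = -4827/1235 - 18543*√83/166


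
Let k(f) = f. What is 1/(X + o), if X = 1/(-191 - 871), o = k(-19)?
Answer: -1062/20179 ≈ -0.052629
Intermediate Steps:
o = -19
X = -1/1062 (X = 1/(-1062) = -1/1062 ≈ -0.00094162)
1/(X + o) = 1/(-1/1062 - 19) = 1/(-20179/1062) = -1062/20179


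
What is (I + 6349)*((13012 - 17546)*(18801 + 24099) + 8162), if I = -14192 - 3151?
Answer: 2138337815372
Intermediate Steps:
I = -17343
(I + 6349)*((13012 - 17546)*(18801 + 24099) + 8162) = (-17343 + 6349)*((13012 - 17546)*(18801 + 24099) + 8162) = -10994*(-4534*42900 + 8162) = -10994*(-194508600 + 8162) = -10994*(-194500438) = 2138337815372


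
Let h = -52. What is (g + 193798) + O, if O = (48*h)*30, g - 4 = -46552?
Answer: 72370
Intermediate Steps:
g = -46548 (g = 4 - 46552 = -46548)
O = -74880 (O = (48*(-52))*30 = -2496*30 = -74880)
(g + 193798) + O = (-46548 + 193798) - 74880 = 147250 - 74880 = 72370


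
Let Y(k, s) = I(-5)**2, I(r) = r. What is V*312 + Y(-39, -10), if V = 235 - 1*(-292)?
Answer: 164449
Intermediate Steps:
V = 527 (V = 235 + 292 = 527)
Y(k, s) = 25 (Y(k, s) = (-5)**2 = 25)
V*312 + Y(-39, -10) = 527*312 + 25 = 164424 + 25 = 164449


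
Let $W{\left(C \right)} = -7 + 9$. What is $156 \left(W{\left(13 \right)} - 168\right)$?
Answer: $-25896$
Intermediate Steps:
$W{\left(C \right)} = 2$
$156 \left(W{\left(13 \right)} - 168\right) = 156 \left(2 - 168\right) = 156 \left(-166\right) = -25896$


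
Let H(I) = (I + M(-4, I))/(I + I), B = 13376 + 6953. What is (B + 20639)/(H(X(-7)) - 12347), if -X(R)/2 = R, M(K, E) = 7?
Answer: -163872/49385 ≈ -3.3183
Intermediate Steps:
B = 20329
X(R) = -2*R
H(I) = (7 + I)/(2*I) (H(I) = (I + 7)/(I + I) = (7 + I)/((2*I)) = (7 + I)*(1/(2*I)) = (7 + I)/(2*I))
(B + 20639)/(H(X(-7)) - 12347) = (20329 + 20639)/((7 - 2*(-7))/(2*((-2*(-7)))) - 12347) = 40968/((½)*(7 + 14)/14 - 12347) = 40968/((½)*(1/14)*21 - 12347) = 40968/(¾ - 12347) = 40968/(-49385/4) = 40968*(-4/49385) = -163872/49385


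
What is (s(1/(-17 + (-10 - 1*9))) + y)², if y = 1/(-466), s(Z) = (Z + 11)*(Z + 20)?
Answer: 4378802006115289/91184673024 ≈ 48021.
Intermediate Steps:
s(Z) = (11 + Z)*(20 + Z)
y = -1/466 ≈ -0.0021459
(s(1/(-17 + (-10 - 1*9))) + y)² = ((220 + (1/(-17 + (-10 - 1*9)))² + 31/(-17 + (-10 - 1*9))) - 1/466)² = ((220 + (1/(-17 + (-10 - 9)))² + 31/(-17 + (-10 - 9))) - 1/466)² = ((220 + (1/(-17 - 19))² + 31/(-17 - 19)) - 1/466)² = ((220 + (1/(-36))² + 31/(-36)) - 1/466)² = ((220 + (-1/36)² + 31*(-1/36)) - 1/466)² = ((220 + 1/1296 - 31/36) - 1/466)² = (284005/1296 - 1/466)² = (66172517/301968)² = 4378802006115289/91184673024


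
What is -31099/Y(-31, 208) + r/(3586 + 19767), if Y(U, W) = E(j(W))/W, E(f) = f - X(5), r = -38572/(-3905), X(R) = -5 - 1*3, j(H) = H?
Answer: -73736663727466/2462223555 ≈ -29947.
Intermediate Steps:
X(R) = -8 (X(R) = -5 - 3 = -8)
r = 38572/3905 (r = -38572*(-1/3905) = 38572/3905 ≈ 9.8776)
E(f) = 8 + f (E(f) = f - 1*(-8) = f + 8 = 8 + f)
Y(U, W) = (8 + W)/W
-31099/Y(-31, 208) + r/(3586 + 19767) = -31099*208/(8 + 208) + 38572/(3905*(3586 + 19767)) = -31099/((1/208)*216) + (38572/3905)/23353 = -31099/27/26 + (38572/3905)*(1/23353) = -31099*26/27 + 38572/91193465 = -808574/27 + 38572/91193465 = -73736663727466/2462223555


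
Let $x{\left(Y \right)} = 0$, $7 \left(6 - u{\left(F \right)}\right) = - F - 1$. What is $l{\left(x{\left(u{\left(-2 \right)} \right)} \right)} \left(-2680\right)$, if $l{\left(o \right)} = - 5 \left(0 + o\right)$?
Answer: $0$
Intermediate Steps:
$u{\left(F \right)} = \frac{43}{7} + \frac{F}{7}$ ($u{\left(F \right)} = 6 - \frac{- F - 1}{7} = 6 - \frac{-1 - F}{7} = 6 + \left(\frac{1}{7} + \frac{F}{7}\right) = \frac{43}{7} + \frac{F}{7}$)
$l{\left(o \right)} = - 5 o$
$l{\left(x{\left(u{\left(-2 \right)} \right)} \right)} \left(-2680\right) = \left(-5\right) 0 \left(-2680\right) = 0 \left(-2680\right) = 0$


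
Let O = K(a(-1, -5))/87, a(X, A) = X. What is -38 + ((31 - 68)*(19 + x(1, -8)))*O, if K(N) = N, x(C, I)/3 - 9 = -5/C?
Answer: -2159/87 ≈ -24.816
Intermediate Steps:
x(C, I) = 27 - 15/C (x(C, I) = 27 + 3*(-5/C) = 27 - 15/C)
O = -1/87 ≈ -0.011494
-38 + ((31 - 68)*(19 + x(1, -8)))*O = -38 + ((31 - 68)*(19 + (27 - 15/1)))*(-1/87) = -38 - 37*(19 + (27 - 15*1))*(-1/87) = -38 - 37*(19 + (27 - 15))*(-1/87) = -38 - 37*(19 + 12)*(-1/87) = -38 - 37*31*(-1/87) = -38 - 1147*(-1/87) = -38 + 1147/87 = -2159/87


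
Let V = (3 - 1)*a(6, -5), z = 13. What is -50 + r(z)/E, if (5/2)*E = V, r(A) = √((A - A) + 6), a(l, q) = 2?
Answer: -50 + 5*√6/8 ≈ -48.469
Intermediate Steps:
r(A) = √6 (r(A) = √(0 + 6) = √6)
V = 4 (V = (3 - 1)*2 = 2*2 = 4)
E = 8/5 (E = (⅖)*4 = 8/5 ≈ 1.6000)
-50 + r(z)/E = -50 + √6/(8/5) = -50 + 5*√6/8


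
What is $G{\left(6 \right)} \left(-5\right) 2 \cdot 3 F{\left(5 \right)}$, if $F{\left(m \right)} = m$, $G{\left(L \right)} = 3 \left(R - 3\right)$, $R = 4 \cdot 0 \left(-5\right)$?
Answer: $1350$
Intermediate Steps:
$R = 0$ ($R = 0 \left(-5\right) = 0$)
$G{\left(L \right)} = -9$ ($G{\left(L \right)} = 3 \left(0 - 3\right) = 3 \left(-3\right) = -9$)
$G{\left(6 \right)} \left(-5\right) 2 \cdot 3 F{\left(5 \right)} = - 9 \left(-5\right) 2 \cdot 3 \cdot 5 = - 9 \left(\left(-10\right) 3\right) 5 = \left(-9\right) \left(-30\right) 5 = 270 \cdot 5 = 1350$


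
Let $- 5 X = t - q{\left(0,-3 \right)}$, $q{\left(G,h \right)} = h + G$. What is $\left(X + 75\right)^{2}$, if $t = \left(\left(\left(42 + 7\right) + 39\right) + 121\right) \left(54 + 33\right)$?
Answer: $\frac{317231721}{25} \approx 1.2689 \cdot 10^{7}$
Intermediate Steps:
$t = 18183$ ($t = \left(\left(49 + 39\right) + 121\right) 87 = \left(88 + 121\right) 87 = 209 \cdot 87 = 18183$)
$q{\left(G,h \right)} = G + h$
$X = - \frac{18186}{5}$ ($X = - \frac{18183 - \left(0 - 3\right)}{5} = - \frac{18183 - -3}{5} = - \frac{18183 + 3}{5} = \left(- \frac{1}{5}\right) 18186 = - \frac{18186}{5} \approx -3637.2$)
$\left(X + 75\right)^{2} = \left(- \frac{18186}{5} + 75\right)^{2} = \left(- \frac{17811}{5}\right)^{2} = \frac{317231721}{25}$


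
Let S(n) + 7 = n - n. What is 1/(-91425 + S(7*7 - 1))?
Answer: -1/91432 ≈ -1.0937e-5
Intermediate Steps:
S(n) = -7 (S(n) = -7 + (n - n) = -7 + 0 = -7)
1/(-91425 + S(7*7 - 1)) = 1/(-91425 - 7) = 1/(-91432) = -1/91432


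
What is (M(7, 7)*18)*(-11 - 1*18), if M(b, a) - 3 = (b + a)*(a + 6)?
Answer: -96570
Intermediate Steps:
M(b, a) = 3 + (6 + a)*(a + b) (M(b, a) = 3 + (b + a)*(a + 6) = 3 + (a + b)*(6 + a) = 3 + (6 + a)*(a + b))
(M(7, 7)*18)*(-11 - 1*18) = ((3 + 7² + 6*7 + 6*7 + 7*7)*18)*(-11 - 1*18) = ((3 + 49 + 42 + 42 + 49)*18)*(-11 - 18) = (185*18)*(-29) = 3330*(-29) = -96570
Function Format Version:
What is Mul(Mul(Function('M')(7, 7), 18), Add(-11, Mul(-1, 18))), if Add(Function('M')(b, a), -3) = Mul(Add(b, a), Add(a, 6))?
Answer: -96570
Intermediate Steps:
Function('M')(b, a) = Add(3, Mul(Add(6, a), Add(a, b))) (Function('M')(b, a) = Add(3, Mul(Add(b, a), Add(a, 6))) = Add(3, Mul(Add(a, b), Add(6, a))) = Add(3, Mul(Add(6, a), Add(a, b))))
Mul(Mul(Function('M')(7, 7), 18), Add(-11, Mul(-1, 18))) = Mul(Mul(Add(3, Pow(7, 2), Mul(6, 7), Mul(6, 7), Mul(7, 7)), 18), Add(-11, Mul(-1, 18))) = Mul(Mul(Add(3, 49, 42, 42, 49), 18), Add(-11, -18)) = Mul(Mul(185, 18), -29) = Mul(3330, -29) = -96570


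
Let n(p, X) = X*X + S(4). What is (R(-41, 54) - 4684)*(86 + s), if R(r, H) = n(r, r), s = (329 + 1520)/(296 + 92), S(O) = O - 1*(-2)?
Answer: -105545349/388 ≈ -2.7202e+5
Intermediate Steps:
S(O) = 2 + O (S(O) = O + 2 = 2 + O)
n(p, X) = 6 + X**2 (n(p, X) = X*X + (2 + 4) = X**2 + 6 = 6 + X**2)
s = 1849/388 ≈ 4.7655
R(r, H) = 6 + r**2
(R(-41, 54) - 4684)*(86 + s) = ((6 + (-41)**2) - 4684)*(86 + 1849/388) = ((6 + 1681) - 4684)*(35217/388) = (1687 - 4684)*(35217/388) = -2997*35217/388 = -105545349/388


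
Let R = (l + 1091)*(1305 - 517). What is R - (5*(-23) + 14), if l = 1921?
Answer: 2373557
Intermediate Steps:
R = 2373456 (R = (1921 + 1091)*(1305 - 517) = 3012*788 = 2373456)
R - (5*(-23) + 14) = 2373456 - (5*(-23) + 14) = 2373456 - (-115 + 14) = 2373456 - 1*(-101) = 2373456 + 101 = 2373557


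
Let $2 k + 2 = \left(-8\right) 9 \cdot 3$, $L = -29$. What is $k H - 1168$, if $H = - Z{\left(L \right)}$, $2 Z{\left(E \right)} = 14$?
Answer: $-405$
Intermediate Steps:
$Z{\left(E \right)} = 7$ ($Z{\left(E \right)} = \frac{1}{2} \cdot 14 = 7$)
$H = -7$ ($H = \left(-1\right) 7 = -7$)
$k = -109$ ($k = -1 + \frac{\left(-8\right) 9 \cdot 3}{2} = -1 + \frac{\left(-72\right) 3}{2} = -1 + \frac{1}{2} \left(-216\right) = -1 - 108 = -109$)
$k H - 1168 = \left(-109\right) \left(-7\right) - 1168 = 763 - 1168 = -405$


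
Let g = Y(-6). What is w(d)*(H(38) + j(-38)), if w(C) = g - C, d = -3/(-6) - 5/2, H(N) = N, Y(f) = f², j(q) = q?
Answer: 0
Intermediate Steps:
g = 36 (g = (-6)² = 36)
d = -2 (d = -3*(-⅙) - 5*½ = ½ - 5/2 = -2)
w(C) = 36 - C
w(d)*(H(38) + j(-38)) = (36 - 1*(-2))*(38 - 38) = (36 + 2)*0 = 38*0 = 0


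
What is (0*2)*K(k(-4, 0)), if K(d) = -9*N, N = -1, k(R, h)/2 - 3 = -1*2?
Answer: 0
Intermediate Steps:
k(R, h) = 2 (k(R, h) = 6 + 2*(-1*2) = 6 + 2*(-2) = 6 - 4 = 2)
K(d) = 9 (K(d) = -9*(-1) = 9)
(0*2)*K(k(-4, 0)) = (0*2)*9 = 0*9 = 0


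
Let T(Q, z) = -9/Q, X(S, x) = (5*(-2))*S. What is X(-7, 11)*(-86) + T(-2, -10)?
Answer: -12031/2 ≈ -6015.5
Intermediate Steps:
X(S, x) = -10*S
X(-7, 11)*(-86) + T(-2, -10) = -10*(-7)*(-86) - 9/(-2) = 70*(-86) - 9*(-½) = -6020 + 9/2 = -12031/2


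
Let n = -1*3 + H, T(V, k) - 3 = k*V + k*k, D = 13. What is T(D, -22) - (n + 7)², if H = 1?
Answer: 176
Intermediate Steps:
T(V, k) = 3 + k² + V*k (T(V, k) = 3 + (k*V + k*k) = 3 + (V*k + k²) = 3 + (k² + V*k) = 3 + k² + V*k)
n = -2 (n = -1*3 + 1 = -3 + 1 = -2)
T(D, -22) - (n + 7)² = (3 + (-22)² + 13*(-22)) - (-2 + 7)² = (3 + 484 - 286) - 1*5² = 201 - 1*25 = 201 - 25 = 176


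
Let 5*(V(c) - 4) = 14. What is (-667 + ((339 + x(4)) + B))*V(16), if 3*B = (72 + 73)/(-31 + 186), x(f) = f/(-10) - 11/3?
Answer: -1748348/775 ≈ -2255.9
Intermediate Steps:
x(f) = -11/3 - f/10 (x(f) = f*(-⅒) - 11*⅓ = -f/10 - 11/3 = -11/3 - f/10)
V(c) = 34/5 (V(c) = 4 + (⅕)*14 = 4 + 14/5 = 34/5)
B = 29/93 (B = ((72 + 73)/(-31 + 186))/3 = (145/155)/3 = (145*(1/155))/3 = (⅓)*(29/31) = 29/93 ≈ 0.31183)
(-667 + ((339 + x(4)) + B))*V(16) = (-667 + ((339 + (-11/3 - ⅒*4)) + 29/93))*(34/5) = (-667 + ((339 + (-11/3 - ⅖)) + 29/93))*(34/5) = (-667 + ((339 - 61/15) + 29/93))*(34/5) = (-667 + (5024/15 + 29/93))*(34/5) = (-667 + 51963/155)*(34/5) = -51422/155*34/5 = -1748348/775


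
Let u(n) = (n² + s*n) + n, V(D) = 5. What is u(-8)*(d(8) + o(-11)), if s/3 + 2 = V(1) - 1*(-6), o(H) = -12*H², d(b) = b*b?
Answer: 222080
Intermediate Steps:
d(b) = b²
s = 27 (s = -6 + 3*(5 - 1*(-6)) = -6 + 3*(5 + 6) = -6 + 3*11 = -6 + 33 = 27)
u(n) = n² + 28*n (u(n) = (n² + 27*n) + n = n² + 28*n)
u(-8)*(d(8) + o(-11)) = (-8*(28 - 8))*(8² - 12*(-11)²) = (-8*20)*(64 - 12*121) = -160*(64 - 1452) = -160*(-1388) = 222080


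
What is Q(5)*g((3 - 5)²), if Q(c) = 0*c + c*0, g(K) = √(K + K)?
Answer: 0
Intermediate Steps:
g(K) = √2*√K (g(K) = √(2*K) = √2*√K)
Q(c) = 0 (Q(c) = 0 + 0 = 0)
Q(5)*g((3 - 5)²) = 0*(√2*√((3 - 5)²)) = 0*(√2*√((-2)²)) = 0*(√2*√4) = 0*(√2*2) = 0*(2*√2) = 0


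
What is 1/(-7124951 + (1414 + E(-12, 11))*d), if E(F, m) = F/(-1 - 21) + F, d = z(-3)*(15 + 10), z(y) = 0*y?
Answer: -1/7124951 ≈ -1.4035e-7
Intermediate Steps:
z(y) = 0
d = 0 (d = 0*(15 + 10) = 0*25 = 0)
E(F, m) = 21*F/22 (E(F, m) = F/(-22) + F = -F/22 + F = 21*F/22)
1/(-7124951 + (1414 + E(-12, 11))*d) = 1/(-7124951 + (1414 + (21/22)*(-12))*0) = 1/(-7124951 + (1414 - 126/11)*0) = 1/(-7124951 + (15428/11)*0) = 1/(-7124951 + 0) = 1/(-7124951) = -1/7124951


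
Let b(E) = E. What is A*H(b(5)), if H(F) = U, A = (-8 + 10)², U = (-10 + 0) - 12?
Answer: -88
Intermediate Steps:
U = -22 (U = -10 - 12 = -22)
A = 4 (A = 2² = 4)
H(F) = -22
A*H(b(5)) = 4*(-22) = -88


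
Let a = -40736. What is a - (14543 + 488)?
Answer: -55767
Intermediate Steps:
a - (14543 + 488) = -40736 - (14543 + 488) = -40736 - 1*15031 = -40736 - 15031 = -55767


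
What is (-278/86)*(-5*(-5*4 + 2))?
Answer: -12510/43 ≈ -290.93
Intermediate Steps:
(-278/86)*(-5*(-5*4 + 2)) = (-278*1/86)*(-5*(-20 + 2)) = -(-695)*(-18)/43 = -139/43*90 = -12510/43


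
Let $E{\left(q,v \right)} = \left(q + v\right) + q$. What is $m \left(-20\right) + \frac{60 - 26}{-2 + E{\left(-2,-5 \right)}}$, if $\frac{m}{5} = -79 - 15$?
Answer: $\frac{103366}{11} \approx 9396.9$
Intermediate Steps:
$m = -470$ ($m = 5 \left(-79 - 15\right) = 5 \left(-94\right) = -470$)
$E{\left(q,v \right)} = v + 2 q$
$m \left(-20\right) + \frac{60 - 26}{-2 + E{\left(-2,-5 \right)}} = \left(-470\right) \left(-20\right) + \frac{60 - 26}{-2 + \left(-5 + 2 \left(-2\right)\right)} = 9400 + \frac{34}{-2 - 9} = 9400 + \frac{34}{-11} = 9400 + 34 \left(- \frac{1}{11}\right) = 9400 - \frac{34}{11} = \frac{103366}{11}$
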